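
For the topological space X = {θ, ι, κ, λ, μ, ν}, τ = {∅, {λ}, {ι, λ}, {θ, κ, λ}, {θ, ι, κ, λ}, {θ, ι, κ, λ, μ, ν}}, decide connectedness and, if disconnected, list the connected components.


(X, τ) is connected.

Find clopen sets (U ∈ τ with X ∖ U ∈ τ):
  U = ∅, X ∖ U = {θ, ι, κ, λ, μ, ν} — both open, so U is clopen.
  U = {θ, ι, κ, λ, μ, ν}, X ∖ U = ∅ — both open, so U is clopen.
Only trivial clopens (∅ and X) exist, so (X, τ) is connected.
Compute connected components by grouping points that agree on all clopens:
  component: {θ, ι, κ, λ, μ, ν}


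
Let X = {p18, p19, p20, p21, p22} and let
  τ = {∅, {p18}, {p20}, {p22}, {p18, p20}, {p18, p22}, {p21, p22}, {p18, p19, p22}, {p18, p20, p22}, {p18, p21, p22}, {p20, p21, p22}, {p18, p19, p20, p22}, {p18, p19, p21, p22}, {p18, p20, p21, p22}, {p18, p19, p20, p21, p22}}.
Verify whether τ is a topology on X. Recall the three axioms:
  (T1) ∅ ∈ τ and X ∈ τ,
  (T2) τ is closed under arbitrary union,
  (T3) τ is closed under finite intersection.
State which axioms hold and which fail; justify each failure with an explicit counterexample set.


τ is NOT a topology on X.

Axiom (T1): ∅ ∈ τ? Yes; X ∈ τ? Yes.
Axiom (T2/T3): check pairwise unions and intersections of members of τ.
Counterexample for (T2): {p20} ∪ {p22} = {p20, p22} ∉ τ. Therefore τ is NOT a topology.


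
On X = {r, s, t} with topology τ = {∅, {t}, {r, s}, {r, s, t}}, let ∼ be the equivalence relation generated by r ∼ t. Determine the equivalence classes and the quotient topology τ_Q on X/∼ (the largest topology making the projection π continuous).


X/∼ = {[r=t], [s]}; |τ_Q| = 2.

Equivalence classes: [r=t], [s].
Quotient map π: X → X/∼ sends r ↦ [r=t], s ↦ [s], t ↦ [r=t].
For each subset V ⊆ X/∼, compute π^{-1}(V) ⊆ X and check whether π^{-1}(V) ∈ τ. V is open in τ_Q iff π^{-1}(V) ∈ τ.
  V = {}: π^{-1}(V) = ∅ ∈ τ ✓.
  V = {[r=t]}: π^{-1}(V) = {r, t} ∉ τ ✗.
  V = {[s]}: π^{-1}(V) = {s} ∉ τ ✗.
  V = {[r=t], [s]}: π^{-1}(V) = {r, s, t} ∈ τ ✓.
Open sets in the quotient: τ_Q = {{}, {[r=t], [s]}} (2 elements).


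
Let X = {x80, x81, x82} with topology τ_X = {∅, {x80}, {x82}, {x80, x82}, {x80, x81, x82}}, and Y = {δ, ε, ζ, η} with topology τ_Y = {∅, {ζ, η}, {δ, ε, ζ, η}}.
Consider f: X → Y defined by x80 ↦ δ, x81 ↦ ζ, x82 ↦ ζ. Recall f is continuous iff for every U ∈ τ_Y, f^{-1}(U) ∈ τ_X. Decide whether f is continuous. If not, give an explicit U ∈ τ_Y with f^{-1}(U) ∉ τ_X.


f is NOT continuous.

Compute f^{-1}(U) for each U ∈ τ_Y:
  U = ∅: f^{-1}(U) = ∅ ∈ τ_X ✓.
  U = {ζ, η}: f^{-1}(U) = {x81, x82} ∉ τ_X ✗.
  U = {δ, ε, ζ, η}: f^{-1}(U) = {x80, x81, x82} ∈ τ_X ✓.
Found U = {ζ, η} with f^{-1}(U) = {x81, x82} not in τ_X. Therefore f is NOT continuous.


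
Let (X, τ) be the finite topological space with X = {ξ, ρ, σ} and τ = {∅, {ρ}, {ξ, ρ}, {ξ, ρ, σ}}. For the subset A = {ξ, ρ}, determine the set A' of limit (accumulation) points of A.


A' = {ξ, σ}

For each x ∈ X, list the open sets U ∈ τ with x ∈ U, then check whether U ∩ (A ∖ {x}) ≠ ∅ for every such U.
  x = ξ: opens ∋ x are {ξ, ρ}, {ξ, ρ, σ}; each meets A ∖ {ξ}, so x IS a limit point.
  x = ρ: open {ρ} ∋ x has {ρ} ∩ (A ∖ {ρ}) = ∅, so x is NOT a limit point.
  x = σ: opens ∋ x are {ξ, ρ, σ}; each meets A ∖ {σ}, so x IS a limit point.
Collecting: A' = {ξ, σ}.


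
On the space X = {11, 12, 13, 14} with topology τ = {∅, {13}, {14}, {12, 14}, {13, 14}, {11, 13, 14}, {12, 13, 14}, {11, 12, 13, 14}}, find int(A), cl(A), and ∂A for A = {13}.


int(A) = {13}, cl(A) = {11, 13}, ∂A = {11}.

Closed sets in (X, τ) are complements of opens:
  closed(X, τ) = {∅, {11}, {12}, {11, 12}, {11, 13}, {11, 12, 13}, {11, 12, 14}, {11, 12, 13, 14}}.
int(A) = ⋃ {U ∈ τ : U ⊆ A}. Opens contained in A: ∅, {13}.
Taking the union of these: int(A) = {13}.
cl(A) = ⋂ {C closed : A ⊆ C}. Closed sets containing A: {11, 13}, {11, 12, 13}, {11, 12, 13, 14}.
Intersecting these: cl(A) = {11, 13}.
∂A = cl(A) ∖ int(A) = {11, 13} ∖ {13} = {11}.


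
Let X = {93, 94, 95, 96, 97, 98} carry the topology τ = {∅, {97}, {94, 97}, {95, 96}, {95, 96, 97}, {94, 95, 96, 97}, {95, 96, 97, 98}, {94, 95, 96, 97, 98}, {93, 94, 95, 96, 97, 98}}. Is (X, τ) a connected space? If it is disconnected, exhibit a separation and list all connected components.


(X, τ) is connected.

Find clopen sets (U ∈ τ with X ∖ U ∈ τ):
  U = ∅, X ∖ U = {93, 94, 95, 96, 97, 98} — both open, so U is clopen.
  U = {93, 94, 95, 96, 97, 98}, X ∖ U = ∅ — both open, so U is clopen.
Only trivial clopens (∅ and X) exist, so (X, τ) is connected.
Compute connected components by grouping points that agree on all clopens:
  component: {93, 94, 95, 96, 97, 98}


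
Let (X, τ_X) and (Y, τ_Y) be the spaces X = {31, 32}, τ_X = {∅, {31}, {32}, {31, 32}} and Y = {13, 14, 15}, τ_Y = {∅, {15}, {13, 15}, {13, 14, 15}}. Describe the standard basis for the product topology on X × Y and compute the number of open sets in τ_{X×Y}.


Basis B = {∅ × ∅, {31} × {15}, {32} × {15}, {31} × {13, 15}, {31, 32} × {15}, {32} × {13, 15}, {31} × {13, 14, 15}, {32} × {13, 14, 15}, {31, 32} × {13, 15}, {31, 32} × {13, 14, 15}}; |τ_{X×Y}| = 16.

Enumerate products U × V with U ∈ τ_X, V ∈ τ_Y (deduplicated):
  ∅ × ∅ = {} (∅)
  {31} × {15} = {(31,15)}
  {32} × {15} = {(32,15)}
  {31} × {13, 15} = {(31,13), (31,15)}
  {31, 32} × {15} = {(31,15), (32,15)}
  {32} × {13, 15} = {(32,13), (32,15)}
  {31} × {13, 14, 15} = {(31,13), (31,14), (31,15)}
  {32} × {13, 14, 15} = {(32,13), (32,14), (32,15)}
  {31, 32} × {13, 15} = {(31,13), (31,15), (32,13), (32,15)}
  {31, 32} × {13, 14, 15} = {(31,13), (31,14), (31,15), (32,13), (32,14), (32,15)}
These 10 distinct sets form the basis B.
Close under arbitrary unions to get τ_{X×Y}; counting gives |τ_{X×Y}| = 16.


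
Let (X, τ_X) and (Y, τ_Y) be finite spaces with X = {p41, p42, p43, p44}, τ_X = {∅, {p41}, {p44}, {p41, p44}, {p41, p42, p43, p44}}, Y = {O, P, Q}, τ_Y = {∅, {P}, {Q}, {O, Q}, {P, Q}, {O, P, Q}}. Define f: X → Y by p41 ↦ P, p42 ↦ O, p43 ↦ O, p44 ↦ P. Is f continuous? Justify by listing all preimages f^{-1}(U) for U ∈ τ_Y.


f is NOT continuous.

Compute f^{-1}(U) for each U ∈ τ_Y:
  U = ∅: f^{-1}(U) = ∅ ∈ τ_X ✓.
  U = {P}: f^{-1}(U) = {p41, p44} ∈ τ_X ✓.
  U = {Q}: f^{-1}(U) = ∅ ∈ τ_X ✓.
  U = {O, Q}: f^{-1}(U) = {p42, p43} ∉ τ_X ✗.
  U = {P, Q}: f^{-1}(U) = {p41, p44} ∈ τ_X ✓.
  U = {O, P, Q}: f^{-1}(U) = {p41, p42, p43, p44} ∈ τ_X ✓.
Found U = {O, Q} with f^{-1}(U) = {p42, p43} not in τ_X. Therefore f is NOT continuous.


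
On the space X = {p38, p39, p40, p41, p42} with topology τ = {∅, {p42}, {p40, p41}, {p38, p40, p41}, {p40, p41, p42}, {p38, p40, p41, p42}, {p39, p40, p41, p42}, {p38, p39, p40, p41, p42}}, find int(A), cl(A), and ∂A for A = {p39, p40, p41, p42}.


int(A) = {p39, p40, p41, p42}, cl(A) = {p38, p39, p40, p41, p42}, ∂A = {p38}.

Closed sets in (X, τ) are complements of opens:
  closed(X, τ) = {∅, {p38}, {p39}, {p38, p39}, {p39, p42}, {p38, p39, p42}, {p38, p39, p40, p41}, {p38, p39, p40, p41, p42}}.
int(A) = ⋃ {U ∈ τ : U ⊆ A}. Opens contained in A: ∅, {p42}, {p40, p41}, {p40, p41, p42}, {p39, p40, p41, p42}.
Taking the union of these: int(A) = {p39, p40, p41, p42}.
cl(A) = ⋂ {C closed : A ⊆ C}. Closed sets containing A: {p38, p39, p40, p41, p42}.
Intersecting these: cl(A) = {p38, p39, p40, p41, p42}.
∂A = cl(A) ∖ int(A) = {p38, p39, p40, p41, p42} ∖ {p39, p40, p41, p42} = {p38}.


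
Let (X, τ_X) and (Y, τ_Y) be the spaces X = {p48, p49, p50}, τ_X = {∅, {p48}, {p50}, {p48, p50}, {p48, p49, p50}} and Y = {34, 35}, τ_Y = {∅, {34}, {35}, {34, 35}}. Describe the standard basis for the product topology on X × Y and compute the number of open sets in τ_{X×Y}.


Basis B = {∅ × ∅, {p48} × {34}, {p48} × {35}, {p50} × {34}, {p50} × {35}, {p48} × {34, 35}, {p48, p50} × {34}, {p48, p50} × {35}, {p50} × {34, 35}, {p48, p49, p50} × {34}, {p48, p49, p50} × {35}, {p48, p50} × {34, 35}, {p48, p49, p50} × {34, 35}}; |τ_{X×Y}| = 25.

Enumerate products U × V with U ∈ τ_X, V ∈ τ_Y (deduplicated):
  ∅ × ∅ = {} (∅)
  {p48} × {34} = {(p48,34)}
  {p48} × {35} = {(p48,35)}
  {p50} × {34} = {(p50,34)}
  {p50} × {35} = {(p50,35)}
  {p48} × {34, 35} = {(p48,34), (p48,35)}
  {p48, p50} × {34} = {(p48,34), (p50,34)}
  {p48, p50} × {35} = {(p48,35), (p50,35)}
  {p50} × {34, 35} = {(p50,34), (p50,35)}
  {p48, p49, p50} × {34} = {(p48,34), (p49,34), (p50,34)}
  {p48, p49, p50} × {35} = {(p48,35), (p49,35), (p50,35)}
  {p48, p50} × {34, 35} = {(p48,34), (p48,35), (p50,34), (p50,35)}
  {p48, p49, p50} × {34, 35} = {(p48,34), (p48,35), (p49,34), (p49,35), (p50,34), (p50,35)}
These 13 distinct sets form the basis B.
Close under arbitrary unions to get τ_{X×Y}; counting gives |τ_{X×Y}| = 25.


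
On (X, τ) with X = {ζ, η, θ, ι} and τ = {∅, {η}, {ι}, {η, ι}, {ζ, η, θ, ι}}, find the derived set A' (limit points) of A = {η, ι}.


A' = {ζ, θ}

For each x ∈ X, list the open sets U ∈ τ with x ∈ U, then check whether U ∩ (A ∖ {x}) ≠ ∅ for every such U.
  x = ζ: opens ∋ x are {ζ, η, θ, ι}; each meets A ∖ {ζ}, so x IS a limit point.
  x = η: open {η} ∋ x has {η} ∩ (A ∖ {η}) = ∅, so x is NOT a limit point.
  x = θ: opens ∋ x are {ζ, η, θ, ι}; each meets A ∖ {θ}, so x IS a limit point.
  x = ι: open {ι} ∋ x has {ι} ∩ (A ∖ {ι}) = ∅, so x is NOT a limit point.
Collecting: A' = {ζ, θ}.


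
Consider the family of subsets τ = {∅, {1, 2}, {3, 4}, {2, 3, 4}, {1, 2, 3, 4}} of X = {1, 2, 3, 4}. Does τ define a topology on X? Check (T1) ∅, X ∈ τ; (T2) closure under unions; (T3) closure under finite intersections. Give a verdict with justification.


τ is NOT a topology on X.

Axiom (T1): ∅ ∈ τ? Yes; X ∈ τ? Yes.
Axiom (T2/T3): check pairwise unions and intersections of members of τ.
Counterexample for (T3): {1, 2} ∩ {2, 3, 4} = {2} ∉ τ. Therefore τ is NOT a topology.


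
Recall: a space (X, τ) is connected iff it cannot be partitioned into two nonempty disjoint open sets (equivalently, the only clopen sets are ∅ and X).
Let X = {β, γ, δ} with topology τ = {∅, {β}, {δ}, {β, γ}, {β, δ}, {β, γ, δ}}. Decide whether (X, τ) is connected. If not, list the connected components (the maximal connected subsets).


(X, τ) is disconnected; components = [{δ}, {β, γ}].

Find clopen sets (U ∈ τ with X ∖ U ∈ τ):
  U = ∅, X ∖ U = {β, γ, δ} — both open, so U is clopen.
  U = {δ}, X ∖ U = {β, γ} — both open, so U is clopen.
  U = {β, γ}, X ∖ U = {δ} — both open, so U is clopen.
  U = {β, γ, δ}, X ∖ U = ∅ — both open, so U is clopen.
Nontrivial clopen(s) exist: e.g. {β, γ}. So (X, τ) is disconnected.
Compute connected components by grouping points that agree on all clopens:
  component: {δ}
  component: {β, γ}


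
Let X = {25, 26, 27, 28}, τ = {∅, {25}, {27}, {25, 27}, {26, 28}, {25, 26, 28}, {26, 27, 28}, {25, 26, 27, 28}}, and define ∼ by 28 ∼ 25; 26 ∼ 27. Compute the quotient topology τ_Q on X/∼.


X/∼ = {[25=28], [26=27]}; |τ_Q| = 2.

Equivalence classes: [25=28], [26=27].
Quotient map π: X → X/∼ sends 25 ↦ [25=28], 26 ↦ [26=27], 27 ↦ [26=27], 28 ↦ [25=28].
For each subset V ⊆ X/∼, compute π^{-1}(V) ⊆ X and check whether π^{-1}(V) ∈ τ. V is open in τ_Q iff π^{-1}(V) ∈ τ.
  V = {}: π^{-1}(V) = ∅ ∈ τ ✓.
  V = {[25=28]}: π^{-1}(V) = {25, 28} ∉ τ ✗.
  V = {[26=27]}: π^{-1}(V) = {26, 27} ∉ τ ✗.
  V = {[25=28], [26=27]}: π^{-1}(V) = {25, 26, 27, 28} ∈ τ ✓.
Open sets in the quotient: τ_Q = {{}, {[25=28], [26=27]}} (2 elements).


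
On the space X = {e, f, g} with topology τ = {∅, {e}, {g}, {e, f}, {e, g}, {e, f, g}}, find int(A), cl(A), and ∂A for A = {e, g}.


int(A) = {e, g}, cl(A) = {e, f, g}, ∂A = {f}.

Closed sets in (X, τ) are complements of opens:
  closed(X, τ) = {∅, {f}, {g}, {e, f}, {f, g}, {e, f, g}}.
int(A) = ⋃ {U ∈ τ : U ⊆ A}. Opens contained in A: ∅, {e}, {g}, {e, g}.
Taking the union of these: int(A) = {e, g}.
cl(A) = ⋂ {C closed : A ⊆ C}. Closed sets containing A: {e, f, g}.
Intersecting these: cl(A) = {e, f, g}.
∂A = cl(A) ∖ int(A) = {e, f, g} ∖ {e, g} = {f}.


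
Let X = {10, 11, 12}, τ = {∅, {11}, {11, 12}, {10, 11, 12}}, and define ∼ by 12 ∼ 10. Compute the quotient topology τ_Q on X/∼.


X/∼ = {[10=12], [11]}; |τ_Q| = 3.

Equivalence classes: [10=12], [11].
Quotient map π: X → X/∼ sends 10 ↦ [10=12], 11 ↦ [11], 12 ↦ [10=12].
For each subset V ⊆ X/∼, compute π^{-1}(V) ⊆ X and check whether π^{-1}(V) ∈ τ. V is open in τ_Q iff π^{-1}(V) ∈ τ.
  V = {}: π^{-1}(V) = ∅ ∈ τ ✓.
  V = {[10=12]}: π^{-1}(V) = {10, 12} ∉ τ ✗.
  V = {[11]}: π^{-1}(V) = {11} ∈ τ ✓.
  V = {[10=12], [11]}: π^{-1}(V) = {10, 11, 12} ∈ τ ✓.
Open sets in the quotient: τ_Q = {{}, {[11]}, {[10=12], [11]}} (3 elements).


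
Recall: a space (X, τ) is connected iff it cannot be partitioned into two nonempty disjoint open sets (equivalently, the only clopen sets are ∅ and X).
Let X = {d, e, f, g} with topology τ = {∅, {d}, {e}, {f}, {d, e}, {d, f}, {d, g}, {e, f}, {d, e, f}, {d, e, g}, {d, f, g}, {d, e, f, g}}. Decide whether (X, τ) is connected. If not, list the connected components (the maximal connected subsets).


(X, τ) is disconnected; components = [{e}, {f}, {d, g}].

Find clopen sets (U ∈ τ with X ∖ U ∈ τ):
  U = ∅, X ∖ U = {d, e, f, g} — both open, so U is clopen.
  U = {e}, X ∖ U = {d, f, g} — both open, so U is clopen.
  U = {f}, X ∖ U = {d, e, g} — both open, so U is clopen.
  U = {d, g}, X ∖ U = {e, f} — both open, so U is clopen.
  U = {e, f}, X ∖ U = {d, g} — both open, so U is clopen.
  U = {d, e, g}, X ∖ U = {f} — both open, so U is clopen.
  U = {d, f, g}, X ∖ U = {e} — both open, so U is clopen.
  U = {d, e, f, g}, X ∖ U = ∅ — both open, so U is clopen.
Nontrivial clopen(s) exist: e.g. {f}. So (X, τ) is disconnected.
Compute connected components by grouping points that agree on all clopens:
  component: {e}
  component: {f}
  component: {d, g}


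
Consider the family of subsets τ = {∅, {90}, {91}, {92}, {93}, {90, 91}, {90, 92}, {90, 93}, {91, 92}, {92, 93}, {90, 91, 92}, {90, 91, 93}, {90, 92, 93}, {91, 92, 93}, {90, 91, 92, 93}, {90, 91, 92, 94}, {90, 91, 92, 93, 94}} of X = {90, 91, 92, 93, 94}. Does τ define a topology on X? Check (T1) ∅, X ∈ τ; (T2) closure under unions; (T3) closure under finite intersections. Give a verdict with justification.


τ is NOT a topology on X.

Axiom (T1): ∅ ∈ τ? Yes; X ∈ τ? Yes.
Axiom (T2/T3): check pairwise unions and intersections of members of τ.
Counterexample for (T2): {91} ∪ {93} = {91, 93} ∉ τ. Therefore τ is NOT a topology.


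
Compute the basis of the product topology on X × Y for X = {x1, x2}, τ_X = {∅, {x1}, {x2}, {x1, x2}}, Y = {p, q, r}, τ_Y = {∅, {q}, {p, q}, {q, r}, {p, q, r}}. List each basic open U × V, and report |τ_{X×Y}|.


Basis B = {∅ × ∅, {x1} × {q}, {x2} × {q}, {x1} × {p, q}, {x1} × {q, r}, {x1, x2} × {q}, {x2} × {p, q}, {x2} × {q, r}, {x1} × {p, q, r}, {x2} × {p, q, r}, {x1, x2} × {p, q}, {x1, x2} × {q, r}, {x1, x2} × {p, q, r}}; |τ_{X×Y}| = 25.

Enumerate products U × V with U ∈ τ_X, V ∈ τ_Y (deduplicated):
  ∅ × ∅ = {} (∅)
  {x1} × {q} = {(x1,q)}
  {x2} × {q} = {(x2,q)}
  {x1} × {p, q} = {(x1,p), (x1,q)}
  {x1} × {q, r} = {(x1,q), (x1,r)}
  {x1, x2} × {q} = {(x1,q), (x2,q)}
  {x2} × {p, q} = {(x2,p), (x2,q)}
  {x2} × {q, r} = {(x2,q), (x2,r)}
  {x1} × {p, q, r} = {(x1,p), (x1,q), (x1,r)}
  {x2} × {p, q, r} = {(x2,p), (x2,q), (x2,r)}
  {x1, x2} × {p, q} = {(x1,p), (x1,q), (x2,p), (x2,q)}
  {x1, x2} × {q, r} = {(x1,q), (x1,r), (x2,q), (x2,r)}
  {x1, x2} × {p, q, r} = {(x1,p), (x1,q), (x1,r), (x2,p), (x2,q), (x2,r)}
These 13 distinct sets form the basis B.
Close under arbitrary unions to get τ_{X×Y}; counting gives |τ_{X×Y}| = 25.


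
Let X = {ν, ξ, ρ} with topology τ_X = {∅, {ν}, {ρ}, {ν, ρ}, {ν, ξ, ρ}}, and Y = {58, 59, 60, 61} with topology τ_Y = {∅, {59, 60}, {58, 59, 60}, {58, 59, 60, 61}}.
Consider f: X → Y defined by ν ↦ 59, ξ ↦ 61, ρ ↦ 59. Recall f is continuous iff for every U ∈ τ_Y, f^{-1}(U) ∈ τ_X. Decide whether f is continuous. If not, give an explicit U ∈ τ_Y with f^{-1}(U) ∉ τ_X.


f IS continuous.

Compute f^{-1}(U) for each U ∈ τ_Y:
  U = ∅: f^{-1}(U) = ∅ ∈ τ_X ✓.
  U = {59, 60}: f^{-1}(U) = {ν, ρ} ∈ τ_X ✓.
  U = {58, 59, 60}: f^{-1}(U) = {ν, ρ} ∈ τ_X ✓.
  U = {58, 59, 60, 61}: f^{-1}(U) = {ν, ξ, ρ} ∈ τ_X ✓.
Every preimage lies in τ_X, so f IS continuous.


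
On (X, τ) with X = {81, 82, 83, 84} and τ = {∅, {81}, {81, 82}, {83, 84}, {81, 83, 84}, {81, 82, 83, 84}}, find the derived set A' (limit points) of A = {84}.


A' = {83}

For each x ∈ X, list the open sets U ∈ τ with x ∈ U, then check whether U ∩ (A ∖ {x}) ≠ ∅ for every such U.
  x = 81: open {81} ∋ x has {81} ∩ (A ∖ {81}) = ∅, so x is NOT a limit point.
  x = 82: open {81, 82} ∋ x has {81, 82} ∩ (A ∖ {82}) = ∅, so x is NOT a limit point.
  x = 83: opens ∋ x are {83, 84}, {81, 83, 84}, {81, 82, 83, 84}; each meets A ∖ {83}, so x IS a limit point.
  x = 84: open {83, 84} ∋ x has {83, 84} ∩ (A ∖ {84}) = ∅, so x is NOT a limit point.
Collecting: A' = {83}.


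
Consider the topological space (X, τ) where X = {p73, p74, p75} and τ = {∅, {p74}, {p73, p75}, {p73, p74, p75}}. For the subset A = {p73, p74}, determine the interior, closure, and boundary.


int(A) = {p74}, cl(A) = {p73, p74, p75}, ∂A = {p73, p75}.

Closed sets in (X, τ) are complements of opens:
  closed(X, τ) = {∅, {p74}, {p73, p75}, {p73, p74, p75}}.
int(A) = ⋃ {U ∈ τ : U ⊆ A}. Opens contained in A: ∅, {p74}.
Taking the union of these: int(A) = {p74}.
cl(A) = ⋂ {C closed : A ⊆ C}. Closed sets containing A: {p73, p74, p75}.
Intersecting these: cl(A) = {p73, p74, p75}.
∂A = cl(A) ∖ int(A) = {p73, p74, p75} ∖ {p74} = {p73, p75}.


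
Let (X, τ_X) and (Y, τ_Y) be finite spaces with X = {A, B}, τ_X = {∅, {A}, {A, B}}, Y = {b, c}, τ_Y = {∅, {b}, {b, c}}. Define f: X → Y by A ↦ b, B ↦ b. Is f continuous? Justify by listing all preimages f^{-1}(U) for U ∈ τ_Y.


f IS continuous.

Compute f^{-1}(U) for each U ∈ τ_Y:
  U = ∅: f^{-1}(U) = ∅ ∈ τ_X ✓.
  U = {b}: f^{-1}(U) = {A, B} ∈ τ_X ✓.
  U = {b, c}: f^{-1}(U) = {A, B} ∈ τ_X ✓.
Every preimage lies in τ_X, so f IS continuous.


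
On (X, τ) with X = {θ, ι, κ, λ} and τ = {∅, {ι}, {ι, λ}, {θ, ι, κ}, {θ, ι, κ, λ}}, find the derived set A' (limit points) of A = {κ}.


A' = {θ}

For each x ∈ X, list the open sets U ∈ τ with x ∈ U, then check whether U ∩ (A ∖ {x}) ≠ ∅ for every such U.
  x = θ: opens ∋ x are {θ, ι, κ}, {θ, ι, κ, λ}; each meets A ∖ {θ}, so x IS a limit point.
  x = ι: open {ι} ∋ x has {ι} ∩ (A ∖ {ι}) = ∅, so x is NOT a limit point.
  x = κ: open {θ, ι, κ} ∋ x has {θ, ι, κ} ∩ (A ∖ {κ}) = ∅, so x is NOT a limit point.
  x = λ: open {ι, λ} ∋ x has {ι, λ} ∩ (A ∖ {λ}) = ∅, so x is NOT a limit point.
Collecting: A' = {θ}.


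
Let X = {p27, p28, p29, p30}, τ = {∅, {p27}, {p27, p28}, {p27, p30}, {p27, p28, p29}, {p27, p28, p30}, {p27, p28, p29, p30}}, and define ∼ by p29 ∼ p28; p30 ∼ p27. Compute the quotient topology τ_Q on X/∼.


X/∼ = {[p27=p30], [p28=p29]}; |τ_Q| = 3.

Equivalence classes: [p27=p30], [p28=p29].
Quotient map π: X → X/∼ sends p27 ↦ [p27=p30], p28 ↦ [p28=p29], p29 ↦ [p28=p29], p30 ↦ [p27=p30].
For each subset V ⊆ X/∼, compute π^{-1}(V) ⊆ X and check whether π^{-1}(V) ∈ τ. V is open in τ_Q iff π^{-1}(V) ∈ τ.
  V = {}: π^{-1}(V) = ∅ ∈ τ ✓.
  V = {[p27=p30]}: π^{-1}(V) = {p27, p30} ∈ τ ✓.
  V = {[p28=p29]}: π^{-1}(V) = {p28, p29} ∉ τ ✗.
  V = {[p27=p30], [p28=p29]}: π^{-1}(V) = {p27, p28, p29, p30} ∈ τ ✓.
Open sets in the quotient: τ_Q = {{}, {[p27=p30]}, {[p27=p30], [p28=p29]}} (3 elements).


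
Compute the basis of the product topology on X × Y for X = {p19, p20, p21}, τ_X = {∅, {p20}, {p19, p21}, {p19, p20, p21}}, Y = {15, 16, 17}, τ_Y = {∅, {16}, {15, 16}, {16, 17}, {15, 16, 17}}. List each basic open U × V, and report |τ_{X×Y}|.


Basis B = {∅ × ∅, {p20} × {16}, {p19, p21} × {16}, {p20} × {15, 16}, {p20} × {16, 17}, {p19, p20, p21} × {16}, {p20} × {15, 16, 17}, {p19, p21} × {15, 16}, {p19, p21} × {16, 17}, {p19, p21} × {15, 16, 17}, {p19, p20, p21} × {15, 16}, {p19, p20, p21} × {16, 17}, {p19, p20, p21} × {15, 16, 17}}; |τ_{X×Y}| = 25.

Enumerate products U × V with U ∈ τ_X, V ∈ τ_Y (deduplicated):
  ∅ × ∅ = {} (∅)
  {p20} × {16} = {(p20,16)}
  {p19, p21} × {16} = {(p19,16), (p21,16)}
  {p20} × {15, 16} = {(p20,15), (p20,16)}
  {p20} × {16, 17} = {(p20,16), (p20,17)}
  {p19, p20, p21} × {16} = {(p19,16), (p20,16), (p21,16)}
  {p20} × {15, 16, 17} = {(p20,15), (p20,16), (p20,17)}
  {p19, p21} × {15, 16} = {(p19,15), (p19,16), (p21,15), (p21,16)}
  {p19, p21} × {16, 17} = {(p19,16), (p19,17), (p21,16), (p21,17)}
  {p19, p21} × {15, 16, 17} = {(p19,15), (p19,16), (p19,17), (p21,15), (p21,16), (p21,17)}
  {p19, p20, p21} × {15, 16} = {(p19,15), (p19,16), (p20,15), (p20,16), (p21,15), (p21,16)}
  {p19, p20, p21} × {16, 17} = {(p19,16), (p19,17), (p20,16), (p20,17), (p21,16), (p21,17)}
  {p19, p20, p21} × {15, 16, 17} = {(p19,15), (p19,16), (p19,17), (p20,15), (p20,16), (p20,17), (p21,15), (p21,16), (p21,17)}
These 13 distinct sets form the basis B.
Close under arbitrary unions to get τ_{X×Y}; counting gives |τ_{X×Y}| = 25.


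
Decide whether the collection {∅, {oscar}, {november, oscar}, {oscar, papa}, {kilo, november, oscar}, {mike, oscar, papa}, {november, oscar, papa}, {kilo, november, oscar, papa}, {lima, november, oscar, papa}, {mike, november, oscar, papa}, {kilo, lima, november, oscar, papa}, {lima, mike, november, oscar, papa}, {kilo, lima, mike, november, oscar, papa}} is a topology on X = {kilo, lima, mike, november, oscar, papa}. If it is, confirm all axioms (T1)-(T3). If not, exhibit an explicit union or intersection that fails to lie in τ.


τ is NOT a topology on X.

Axiom (T1): ∅ ∈ τ? Yes; X ∈ τ? Yes.
Axiom (T2/T3): check pairwise unions and intersections of members of τ.
Counterexample for (T2): {kilo, november, oscar} ∪ {mike, oscar, papa} = {kilo, mike, november, oscar, papa} ∉ τ. Therefore τ is NOT a topology.


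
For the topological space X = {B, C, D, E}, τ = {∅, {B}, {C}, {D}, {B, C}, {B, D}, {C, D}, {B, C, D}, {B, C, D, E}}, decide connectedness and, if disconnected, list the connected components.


(X, τ) is connected.

Find clopen sets (U ∈ τ with X ∖ U ∈ τ):
  U = ∅, X ∖ U = {B, C, D, E} — both open, so U is clopen.
  U = {B, C, D, E}, X ∖ U = ∅ — both open, so U is clopen.
Only trivial clopens (∅ and X) exist, so (X, τ) is connected.
Compute connected components by grouping points that agree on all clopens:
  component: {B, C, D, E}


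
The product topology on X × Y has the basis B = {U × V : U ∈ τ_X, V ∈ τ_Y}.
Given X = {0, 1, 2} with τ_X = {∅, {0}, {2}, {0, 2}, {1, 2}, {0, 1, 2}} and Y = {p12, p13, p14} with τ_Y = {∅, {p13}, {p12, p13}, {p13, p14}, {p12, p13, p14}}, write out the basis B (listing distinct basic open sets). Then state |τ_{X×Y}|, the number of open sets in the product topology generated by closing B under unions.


Basis B = {∅ × ∅, {0} × {p13}, {2} × {p13}, {0} × {p12, p13}, {0} × {p13, p14}, {0, 2} × {p13}, {1, 2} × {p13}, {2} × {p12, p13}, {2} × {p13, p14}, {0} × {p12, p13, p14}, {0, 1, 2} × {p13}, {2} × {p12, p13, p14}, {0, 2} × {p12, p13}, {0, 2} × {p13, p14}, {1, 2} × {p12, p13}, {1, 2} × {p13, p14}, {0, 2} × {p12, p13, p14}, {0, 1, 2} × {p12, p13}, {0, 1, 2} × {p13, p14}, {1, 2} × {p12, p13, p14}, {0, 1, 2} × {p12, p13, p14}}; |τ_{X×Y}| = 70.

Enumerate products U × V with U ∈ τ_X, V ∈ τ_Y (deduplicated):
  ∅ × ∅ = {} (∅)
  {0} × {p13} = {(0,p13)}
  {2} × {p13} = {(2,p13)}
  {0} × {p12, p13} = {(0,p12), (0,p13)}
  {0} × {p13, p14} = {(0,p13), (0,p14)}
  {0, 2} × {p13} = {(0,p13), (2,p13)}
  {1, 2} × {p13} = {(1,p13), (2,p13)}
  {2} × {p12, p13} = {(2,p12), (2,p13)}
  {2} × {p13, p14} = {(2,p13), (2,p14)}
  {0} × {p12, p13, p14} = {(0,p12), (0,p13), (0,p14)}
  {0, 1, 2} × {p13} = {(0,p13), (1,p13), (2,p13)}
  {2} × {p12, p13, p14} = {(2,p12), (2,p13), (2,p14)}
  {0, 2} × {p12, p13} = {(0,p12), (0,p13), (2,p12), (2,p13)}
  {0, 2} × {p13, p14} = {(0,p13), (0,p14), (2,p13), (2,p14)}
  {1, 2} × {p12, p13} = {(1,p12), (1,p13), (2,p12), (2,p13)}
  {1, 2} × {p13, p14} = {(1,p13), (1,p14), (2,p13), (2,p14)}
  {0, 2} × {p12, p13, p14} = {(0,p12), (0,p13), (0,p14), (2,p12), (2,p13), (2,p14)}
  {0, 1, 2} × {p12, p13} = {(0,p12), (0,p13), (1,p12), (1,p13), (2,p12), (2,p13)}
  {0, 1, 2} × {p13, p14} = {(0,p13), (0,p14), (1,p13), (1,p14), (2,p13), (2,p14)}
  {1, 2} × {p12, p13, p14} = {(1,p12), (1,p13), (1,p14), (2,p12), (2,p13), (2,p14)}
  {0, 1, 2} × {p12, p13, p14} = {(0,p12), (0,p13), (0,p14), (1,p12), (1,p13), (1,p14), (2,p12), (2,p13), (2,p14)}
These 21 distinct sets form the basis B.
Close under arbitrary unions to get τ_{X×Y}; counting gives |τ_{X×Y}| = 70.


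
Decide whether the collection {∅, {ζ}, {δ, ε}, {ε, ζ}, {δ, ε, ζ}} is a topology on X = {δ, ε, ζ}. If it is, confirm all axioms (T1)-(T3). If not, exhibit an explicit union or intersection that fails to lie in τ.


τ is NOT a topology on X.

Axiom (T1): ∅ ∈ τ? Yes; X ∈ τ? Yes.
Axiom (T2/T3): check pairwise unions and intersections of members of τ.
Counterexample for (T3): {δ, ε} ∩ {ε, ζ} = {ε} ∉ τ. Therefore τ is NOT a topology.


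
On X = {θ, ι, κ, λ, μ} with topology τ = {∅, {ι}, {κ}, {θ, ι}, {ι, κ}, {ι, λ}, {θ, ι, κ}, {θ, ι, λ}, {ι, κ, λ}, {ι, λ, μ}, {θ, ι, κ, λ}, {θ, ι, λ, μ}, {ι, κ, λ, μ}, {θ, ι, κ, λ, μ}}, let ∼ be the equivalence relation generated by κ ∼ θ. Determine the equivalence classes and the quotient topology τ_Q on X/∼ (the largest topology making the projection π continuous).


X/∼ = {[θ=κ], [ι], [λ], [μ]}; |τ_Q| = 7.

Equivalence classes: [θ=κ], [ι], [λ], [μ].
Quotient map π: X → X/∼ sends θ ↦ [θ=κ], ι ↦ [ι], κ ↦ [θ=κ], λ ↦ [λ], μ ↦ [μ].
For each subset V ⊆ X/∼, compute π^{-1}(V) ⊆ X and check whether π^{-1}(V) ∈ τ. V is open in τ_Q iff π^{-1}(V) ∈ τ.
  V = {}: π^{-1}(V) = ∅ ∈ τ ✓.
  V = {[θ=κ]}: π^{-1}(V) = {θ, κ} ∉ τ ✗.
  V = {[ι]}: π^{-1}(V) = {ι} ∈ τ ✓.
  V = {[θ=κ], [ι]}: π^{-1}(V) = {θ, ι, κ} ∈ τ ✓.
  V = {[λ]}: π^{-1}(V) = {λ} ∉ τ ✗.
  V = {[θ=κ], [λ]}: π^{-1}(V) = {θ, κ, λ} ∉ τ ✗.
  V = {[ι], [λ]}: π^{-1}(V) = {ι, λ} ∈ τ ✓.
  V = {[θ=κ], [ι], [λ]}: π^{-1}(V) = {θ, ι, κ, λ} ∈ τ ✓.
  V = {[μ]}: π^{-1}(V) = {μ} ∉ τ ✗.
  V = {[θ=κ], [μ]}: π^{-1}(V) = {θ, κ, μ} ∉ τ ✗.
  V = {[ι], [μ]}: π^{-1}(V) = {ι, μ} ∉ τ ✗.
  V = {[θ=κ], [ι], [μ]}: π^{-1}(V) = {θ, ι, κ, μ} ∉ τ ✗.
  V = {[λ], [μ]}: π^{-1}(V) = {λ, μ} ∉ τ ✗.
  V = {[θ=κ], [λ], [μ]}: π^{-1}(V) = {θ, κ, λ, μ} ∉ τ ✗.
  V = {[ι], [λ], [μ]}: π^{-1}(V) = {ι, λ, μ} ∈ τ ✓.
  V = {[θ=κ], [ι], [λ], [μ]}: π^{-1}(V) = {θ, ι, κ, λ, μ} ∈ τ ✓.
Open sets in the quotient: τ_Q = {{}, {[ι]}, {[θ=κ], [ι]}, {[ι], [λ]}, {[θ=κ], [ι], [λ]}, {[ι], [λ], [μ]}, {[θ=κ], [ι], [λ], [μ]}} (7 elements).


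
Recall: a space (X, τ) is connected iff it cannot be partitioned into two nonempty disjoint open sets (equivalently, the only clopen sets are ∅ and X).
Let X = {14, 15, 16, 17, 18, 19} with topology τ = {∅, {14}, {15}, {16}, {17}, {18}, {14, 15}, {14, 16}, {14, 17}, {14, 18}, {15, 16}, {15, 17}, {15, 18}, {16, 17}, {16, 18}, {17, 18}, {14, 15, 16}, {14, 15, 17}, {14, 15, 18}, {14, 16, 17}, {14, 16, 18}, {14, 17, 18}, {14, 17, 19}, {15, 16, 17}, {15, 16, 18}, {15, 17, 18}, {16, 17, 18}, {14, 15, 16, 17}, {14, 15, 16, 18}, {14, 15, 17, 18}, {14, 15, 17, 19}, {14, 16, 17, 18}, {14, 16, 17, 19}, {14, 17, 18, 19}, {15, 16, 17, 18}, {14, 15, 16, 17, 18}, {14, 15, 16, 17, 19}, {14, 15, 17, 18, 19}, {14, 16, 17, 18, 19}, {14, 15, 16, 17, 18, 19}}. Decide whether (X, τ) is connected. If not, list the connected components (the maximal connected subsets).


(X, τ) is disconnected; components = [{15}, {16}, {18}, {14, 17, 19}].

Find clopen sets (U ∈ τ with X ∖ U ∈ τ):
  U = ∅, X ∖ U = {14, 15, 16, 17, 18, 19} — both open, so U is clopen.
  U = {15}, X ∖ U = {14, 16, 17, 18, 19} — both open, so U is clopen.
  U = {16}, X ∖ U = {14, 15, 17, 18, 19} — both open, so U is clopen.
  U = {18}, X ∖ U = {14, 15, 16, 17, 19} — both open, so U is clopen.
  U = {15, 16}, X ∖ U = {14, 17, 18, 19} — both open, so U is clopen.
  U = {15, 18}, X ∖ U = {14, 16, 17, 19} — both open, so U is clopen.
  U = {16, 18}, X ∖ U = {14, 15, 17, 19} — both open, so U is clopen.
  U = {14, 17, 19}, X ∖ U = {15, 16, 18} — both open, so U is clopen.
  U = {15, 16, 18}, X ∖ U = {14, 17, 19} — both open, so U is clopen.
  U = {14, 15, 17, 19}, X ∖ U = {16, 18} — both open, so U is clopen.
  U = {14, 16, 17, 19}, X ∖ U = {15, 18} — both open, so U is clopen.
  U = {14, 17, 18, 19}, X ∖ U = {15, 16} — both open, so U is clopen.
  U = {14, 15, 16, 17, 19}, X ∖ U = {18} — both open, so U is clopen.
  U = {14, 15, 17, 18, 19}, X ∖ U = {16} — both open, so U is clopen.
  U = {14, 16, 17, 18, 19}, X ∖ U = {15} — both open, so U is clopen.
  U = {14, 15, 16, 17, 18, 19}, X ∖ U = ∅ — both open, so U is clopen.
Nontrivial clopen(s) exist: e.g. {14, 15, 17, 19}. So (X, τ) is disconnected.
Compute connected components by grouping points that agree on all clopens:
  component: {15}
  component: {16}
  component: {18}
  component: {14, 17, 19}


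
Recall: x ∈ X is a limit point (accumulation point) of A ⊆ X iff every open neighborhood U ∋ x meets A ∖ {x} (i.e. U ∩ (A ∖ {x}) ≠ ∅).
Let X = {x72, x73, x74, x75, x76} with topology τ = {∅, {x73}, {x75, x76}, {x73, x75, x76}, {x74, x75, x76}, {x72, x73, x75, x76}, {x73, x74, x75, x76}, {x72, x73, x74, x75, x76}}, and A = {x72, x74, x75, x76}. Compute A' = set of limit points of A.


A' = {x72, x74, x75, x76}

For each x ∈ X, list the open sets U ∈ τ with x ∈ U, then check whether U ∩ (A ∖ {x}) ≠ ∅ for every such U.
  x = x72: opens ∋ x are {x72, x73, x75, x76}, {x72, x73, x74, x75, x76}; each meets A ∖ {x72}, so x IS a limit point.
  x = x73: open {x73} ∋ x has {x73} ∩ (A ∖ {x73}) = ∅, so x is NOT a limit point.
  x = x74: opens ∋ x are {x74, x75, x76}, {x73, x74, x75, x76}, {x72, x73, x74, x75, x76}; each meets A ∖ {x74}, so x IS a limit point.
  x = x75: opens ∋ x are {x75, x76}, {x73, x75, x76}, {x74, x75, x76}, {x72, x73, x75, x76}, {x73, x74, x75, x76}, {x72, x73, x74, x75, x76}; each meets A ∖ {x75}, so x IS a limit point.
  x = x76: opens ∋ x are {x75, x76}, {x73, x75, x76}, {x74, x75, x76}, {x72, x73, x75, x76}, {x73, x74, x75, x76}, {x72, x73, x74, x75, x76}; each meets A ∖ {x76}, so x IS a limit point.
Collecting: A' = {x72, x74, x75, x76}.


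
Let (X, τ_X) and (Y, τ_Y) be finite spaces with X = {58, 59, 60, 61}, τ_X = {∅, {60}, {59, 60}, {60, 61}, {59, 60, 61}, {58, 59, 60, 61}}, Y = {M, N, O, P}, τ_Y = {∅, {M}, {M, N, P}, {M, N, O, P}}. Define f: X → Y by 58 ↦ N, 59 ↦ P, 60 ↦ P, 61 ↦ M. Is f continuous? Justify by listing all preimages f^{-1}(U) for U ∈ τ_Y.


f is NOT continuous.

Compute f^{-1}(U) for each U ∈ τ_Y:
  U = ∅: f^{-1}(U) = ∅ ∈ τ_X ✓.
  U = {M}: f^{-1}(U) = {61} ∉ τ_X ✗.
  U = {M, N, P}: f^{-1}(U) = {58, 59, 60, 61} ∈ τ_X ✓.
  U = {M, N, O, P}: f^{-1}(U) = {58, 59, 60, 61} ∈ τ_X ✓.
Found U = {M} with f^{-1}(U) = {61} not in τ_X. Therefore f is NOT continuous.


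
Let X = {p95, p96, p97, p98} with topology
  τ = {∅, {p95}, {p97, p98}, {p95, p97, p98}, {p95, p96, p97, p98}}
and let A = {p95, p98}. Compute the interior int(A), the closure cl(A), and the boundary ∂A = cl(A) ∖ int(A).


int(A) = {p95}, cl(A) = {p95, p96, p97, p98}, ∂A = {p96, p97, p98}.

Closed sets in (X, τ) are complements of opens:
  closed(X, τ) = {∅, {p96}, {p95, p96}, {p96, p97, p98}, {p95, p96, p97, p98}}.
int(A) = ⋃ {U ∈ τ : U ⊆ A}. Opens contained in A: ∅, {p95}.
Taking the union of these: int(A) = {p95}.
cl(A) = ⋂ {C closed : A ⊆ C}. Closed sets containing A: {p95, p96, p97, p98}.
Intersecting these: cl(A) = {p95, p96, p97, p98}.
∂A = cl(A) ∖ int(A) = {p95, p96, p97, p98} ∖ {p95} = {p96, p97, p98}.


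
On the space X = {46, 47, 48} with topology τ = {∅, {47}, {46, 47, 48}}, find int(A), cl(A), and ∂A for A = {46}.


int(A) = ∅, cl(A) = {46, 48}, ∂A = {46, 48}.

Closed sets in (X, τ) are complements of opens:
  closed(X, τ) = {∅, {46, 48}, {46, 47, 48}}.
int(A) = ⋃ {U ∈ τ : U ⊆ A}. Opens contained in A: ∅.
Taking the union of these: int(A) = ∅.
cl(A) = ⋂ {C closed : A ⊆ C}. Closed sets containing A: {46, 48}, {46, 47, 48}.
Intersecting these: cl(A) = {46, 48}.
∂A = cl(A) ∖ int(A) = {46, 48} ∖ ∅ = {46, 48}.


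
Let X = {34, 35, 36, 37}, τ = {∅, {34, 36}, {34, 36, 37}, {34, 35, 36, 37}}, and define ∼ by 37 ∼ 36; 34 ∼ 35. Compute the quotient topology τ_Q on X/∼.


X/∼ = {[34=35], [36=37]}; |τ_Q| = 2.

Equivalence classes: [34=35], [36=37].
Quotient map π: X → X/∼ sends 34 ↦ [34=35], 35 ↦ [34=35], 36 ↦ [36=37], 37 ↦ [36=37].
For each subset V ⊆ X/∼, compute π^{-1}(V) ⊆ X and check whether π^{-1}(V) ∈ τ. V is open in τ_Q iff π^{-1}(V) ∈ τ.
  V = {}: π^{-1}(V) = ∅ ∈ τ ✓.
  V = {[34=35]}: π^{-1}(V) = {34, 35} ∉ τ ✗.
  V = {[36=37]}: π^{-1}(V) = {36, 37} ∉ τ ✗.
  V = {[34=35], [36=37]}: π^{-1}(V) = {34, 35, 36, 37} ∈ τ ✓.
Open sets in the quotient: τ_Q = {{}, {[34=35], [36=37]}} (2 elements).


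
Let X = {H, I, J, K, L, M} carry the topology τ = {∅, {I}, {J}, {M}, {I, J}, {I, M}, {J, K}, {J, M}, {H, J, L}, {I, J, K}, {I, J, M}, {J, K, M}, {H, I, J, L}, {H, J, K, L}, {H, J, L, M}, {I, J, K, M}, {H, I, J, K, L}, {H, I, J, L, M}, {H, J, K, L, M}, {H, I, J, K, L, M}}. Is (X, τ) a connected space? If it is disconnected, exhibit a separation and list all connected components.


(X, τ) is disconnected; components = [{I}, {M}, {H, J, K, L}].

Find clopen sets (U ∈ τ with X ∖ U ∈ τ):
  U = ∅, X ∖ U = {H, I, J, K, L, M} — both open, so U is clopen.
  U = {I}, X ∖ U = {H, J, K, L, M} — both open, so U is clopen.
  U = {M}, X ∖ U = {H, I, J, K, L} — both open, so U is clopen.
  U = {I, M}, X ∖ U = {H, J, K, L} — both open, so U is clopen.
  U = {H, J, K, L}, X ∖ U = {I, M} — both open, so U is clopen.
  U = {H, I, J, K, L}, X ∖ U = {M} — both open, so U is clopen.
  U = {H, J, K, L, M}, X ∖ U = {I} — both open, so U is clopen.
  U = {H, I, J, K, L, M}, X ∖ U = ∅ — both open, so U is clopen.
Nontrivial clopen(s) exist: e.g. {H, J, K, L, M}. So (X, τ) is disconnected.
Compute connected components by grouping points that agree on all clopens:
  component: {I}
  component: {M}
  component: {H, J, K, L}


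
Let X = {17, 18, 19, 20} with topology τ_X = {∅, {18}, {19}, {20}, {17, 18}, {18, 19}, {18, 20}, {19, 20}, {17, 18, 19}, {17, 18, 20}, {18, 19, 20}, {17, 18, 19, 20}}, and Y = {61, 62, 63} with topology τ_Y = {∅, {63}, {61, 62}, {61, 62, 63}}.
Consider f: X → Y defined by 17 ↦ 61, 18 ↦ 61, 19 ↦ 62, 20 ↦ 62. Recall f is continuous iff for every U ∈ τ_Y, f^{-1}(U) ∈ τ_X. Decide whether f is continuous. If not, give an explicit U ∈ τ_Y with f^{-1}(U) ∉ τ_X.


f IS continuous.

Compute f^{-1}(U) for each U ∈ τ_Y:
  U = ∅: f^{-1}(U) = ∅ ∈ τ_X ✓.
  U = {63}: f^{-1}(U) = ∅ ∈ τ_X ✓.
  U = {61, 62}: f^{-1}(U) = {17, 18, 19, 20} ∈ τ_X ✓.
  U = {61, 62, 63}: f^{-1}(U) = {17, 18, 19, 20} ∈ τ_X ✓.
Every preimage lies in τ_X, so f IS continuous.


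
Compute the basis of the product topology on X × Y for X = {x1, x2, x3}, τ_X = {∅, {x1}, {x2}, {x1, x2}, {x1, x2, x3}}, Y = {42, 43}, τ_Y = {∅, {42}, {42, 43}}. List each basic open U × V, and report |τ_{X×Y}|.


Basis B = {∅ × ∅, {x1} × {42}, {x2} × {42}, {x1} × {42, 43}, {x1, x2} × {42}, {x2} × {42, 43}, {x1, x2, x3} × {42}, {x1, x2} × {42, 43}, {x1, x2, x3} × {42, 43}}; |τ_{X×Y}| = 14.

Enumerate products U × V with U ∈ τ_X, V ∈ τ_Y (deduplicated):
  ∅ × ∅ = {} (∅)
  {x1} × {42} = {(x1,42)}
  {x2} × {42} = {(x2,42)}
  {x1} × {42, 43} = {(x1,42), (x1,43)}
  {x1, x2} × {42} = {(x1,42), (x2,42)}
  {x2} × {42, 43} = {(x2,42), (x2,43)}
  {x1, x2, x3} × {42} = {(x1,42), (x2,42), (x3,42)}
  {x1, x2} × {42, 43} = {(x1,42), (x1,43), (x2,42), (x2,43)}
  {x1, x2, x3} × {42, 43} = {(x1,42), (x1,43), (x2,42), (x2,43), (x3,42), (x3,43)}
These 9 distinct sets form the basis B.
Close under arbitrary unions to get τ_{X×Y}; counting gives |τ_{X×Y}| = 14.


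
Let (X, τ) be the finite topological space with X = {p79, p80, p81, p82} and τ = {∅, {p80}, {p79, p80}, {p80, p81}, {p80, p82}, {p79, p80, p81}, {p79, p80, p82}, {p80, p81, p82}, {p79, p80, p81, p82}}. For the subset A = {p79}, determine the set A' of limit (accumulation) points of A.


A' = ∅

For each x ∈ X, list the open sets U ∈ τ with x ∈ U, then check whether U ∩ (A ∖ {x}) ≠ ∅ for every such U.
  x = p79: open {p79, p80} ∋ x has {p79, p80} ∩ (A ∖ {p79}) = ∅, so x is NOT a limit point.
  x = p80: open {p80} ∋ x has {p80} ∩ (A ∖ {p80}) = ∅, so x is NOT a limit point.
  x = p81: open {p80, p81} ∋ x has {p80, p81} ∩ (A ∖ {p81}) = ∅, so x is NOT a limit point.
  x = p82: open {p80, p82} ∋ x has {p80, p82} ∩ (A ∖ {p82}) = ∅, so x is NOT a limit point.
Collecting: A' = ∅.


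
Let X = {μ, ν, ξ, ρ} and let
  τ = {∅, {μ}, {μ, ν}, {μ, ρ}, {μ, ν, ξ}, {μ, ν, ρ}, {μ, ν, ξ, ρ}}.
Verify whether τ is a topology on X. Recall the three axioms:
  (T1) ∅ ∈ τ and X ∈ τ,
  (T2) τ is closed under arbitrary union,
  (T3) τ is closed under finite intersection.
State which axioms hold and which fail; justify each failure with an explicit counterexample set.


τ IS a topology on X.

Axiom (T1): ∅ ∈ τ? Yes; X ∈ τ? Yes.
Axiom (T2/T3): check pairwise unions and intersections of members of τ.
All pairwise intersections and unions checked — each lies in τ. Therefore τ satisfies (T1), (T2), (T3): it IS a topology on X.


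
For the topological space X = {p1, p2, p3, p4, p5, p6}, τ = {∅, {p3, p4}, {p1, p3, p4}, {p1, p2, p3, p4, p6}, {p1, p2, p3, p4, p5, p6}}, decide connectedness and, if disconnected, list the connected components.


(X, τ) is connected.

Find clopen sets (U ∈ τ with X ∖ U ∈ τ):
  U = ∅, X ∖ U = {p1, p2, p3, p4, p5, p6} — both open, so U is clopen.
  U = {p1, p2, p3, p4, p5, p6}, X ∖ U = ∅ — both open, so U is clopen.
Only trivial clopens (∅ and X) exist, so (X, τ) is connected.
Compute connected components by grouping points that agree on all clopens:
  component: {p1, p2, p3, p4, p5, p6}


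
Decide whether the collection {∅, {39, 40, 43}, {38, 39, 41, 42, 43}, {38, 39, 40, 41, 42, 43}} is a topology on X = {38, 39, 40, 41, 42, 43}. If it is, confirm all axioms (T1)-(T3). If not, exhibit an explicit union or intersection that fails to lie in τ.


τ is NOT a topology on X.

Axiom (T1): ∅ ∈ τ? Yes; X ∈ τ? Yes.
Axiom (T2/T3): check pairwise unions and intersections of members of τ.
Counterexample for (T3): {39, 40, 43} ∩ {38, 39, 41, 42, 43} = {39, 43} ∉ τ. Therefore τ is NOT a topology.
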